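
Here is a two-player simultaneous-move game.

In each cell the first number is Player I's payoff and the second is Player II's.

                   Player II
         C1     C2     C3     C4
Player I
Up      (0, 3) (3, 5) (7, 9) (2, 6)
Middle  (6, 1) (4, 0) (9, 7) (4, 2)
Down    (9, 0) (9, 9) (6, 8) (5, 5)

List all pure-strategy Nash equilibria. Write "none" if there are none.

For each player, find the best response to each opponent profile; mutual best responses are the pure NE.
Player I against C1: payoffs 0, 6, 9 → best response Down.
Player I against C2: payoffs 3, 4, 9 → best response Down.
Player I against C3: payoffs 7, 9, 6 → best response Middle.
Player I against C4: payoffs 2, 4, 5 → best response Down.
Player II against Up: payoffs 3, 5, 9, 6 → best response C3.
Player II against Middle: payoffs 1, 0, 7, 2 → best response C3.
Player II against Down: payoffs 0, 9, 8, 5 → best response C2.
Mutual best responses: (Middle, C3); (Down, C2).

Pure-strategy Nash equilibria: (Middle, C3) and (Down, C2)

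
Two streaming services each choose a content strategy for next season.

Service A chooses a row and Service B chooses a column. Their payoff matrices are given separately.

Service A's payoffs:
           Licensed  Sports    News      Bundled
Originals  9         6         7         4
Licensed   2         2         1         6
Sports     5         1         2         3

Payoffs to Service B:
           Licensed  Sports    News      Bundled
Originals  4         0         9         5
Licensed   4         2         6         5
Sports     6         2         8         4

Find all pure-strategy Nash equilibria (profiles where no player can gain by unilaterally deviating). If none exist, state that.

(Originals, News)

Service A against Licensed: payoffs 9, 2, 5 → best response Originals.
Service A against Sports: payoffs 6, 2, 1 → best response Originals.
Service A against News: payoffs 7, 1, 2 → best response Originals.
Service A against Bundled: payoffs 4, 6, 3 → best response Licensed.
Service B against Originals: payoffs 4, 0, 9, 5 → best response News.
Service B against Licensed: payoffs 4, 2, 6, 5 → best response News.
Service B against Sports: payoffs 6, 2, 8, 4 → best response News.
Mutual best responses: (Originals, News).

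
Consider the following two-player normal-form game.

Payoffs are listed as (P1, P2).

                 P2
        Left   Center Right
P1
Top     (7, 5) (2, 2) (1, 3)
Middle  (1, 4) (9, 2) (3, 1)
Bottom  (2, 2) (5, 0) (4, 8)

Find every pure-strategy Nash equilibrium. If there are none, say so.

P1 against Left: payoffs 7, 1, 2 → best response Top.
P1 against Center: payoffs 2, 9, 5 → best response Middle.
P1 against Right: payoffs 1, 3, 4 → best response Bottom.
P2 against Top: payoffs 5, 2, 3 → best response Left.
P2 against Middle: payoffs 4, 2, 1 → best response Left.
P2 against Bottom: payoffs 2, 0, 8 → best response Right.
Mutual best responses: (Top, Left); (Bottom, Right).

The pure Nash equilibria are (Top, Left); (Bottom, Right).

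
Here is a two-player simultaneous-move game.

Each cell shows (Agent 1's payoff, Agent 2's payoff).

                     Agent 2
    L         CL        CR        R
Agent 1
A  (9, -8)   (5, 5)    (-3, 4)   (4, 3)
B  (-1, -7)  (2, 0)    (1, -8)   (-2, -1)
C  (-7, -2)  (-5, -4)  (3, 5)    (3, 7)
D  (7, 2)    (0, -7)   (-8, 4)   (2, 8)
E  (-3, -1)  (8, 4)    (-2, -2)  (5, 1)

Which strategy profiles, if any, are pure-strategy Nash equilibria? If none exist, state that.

The unique pure-strategy Nash equilibrium is (E, CL).

Agent 1 against L: payoffs 9, -1, -7, 7, -3 → best response A.
Agent 1 against CL: payoffs 5, 2, -5, 0, 8 → best response E.
Agent 1 against CR: payoffs -3, 1, 3, -8, -2 → best response C.
Agent 1 against R: payoffs 4, -2, 3, 2, 5 → best response E.
Agent 2 against A: payoffs -8, 5, 4, 3 → best response CL.
Agent 2 against B: payoffs -7, 0, -8, -1 → best response CL.
Agent 2 against C: payoffs -2, -4, 5, 7 → best response R.
Agent 2 against D: payoffs 2, -7, 4, 8 → best response R.
Agent 2 against E: payoffs -1, 4, -2, 1 → best response CL.
Mutual best responses: (E, CL).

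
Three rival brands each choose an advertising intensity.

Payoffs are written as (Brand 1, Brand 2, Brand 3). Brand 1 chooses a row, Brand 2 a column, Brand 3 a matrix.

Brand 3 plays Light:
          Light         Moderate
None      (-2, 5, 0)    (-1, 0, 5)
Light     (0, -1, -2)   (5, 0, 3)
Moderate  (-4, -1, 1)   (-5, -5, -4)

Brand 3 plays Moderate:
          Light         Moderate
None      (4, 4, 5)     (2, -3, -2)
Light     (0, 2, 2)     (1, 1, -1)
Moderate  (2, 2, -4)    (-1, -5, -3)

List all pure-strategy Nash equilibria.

For each strategy profile, look for a profitable unilateral deviation.
(None, Light, Light): Brand 1 can switch to Light (-2 → 0). Not NE.
(None, Light, Moderate): Brand 1 gets 4, best alternative 2; Brand 2 gets 4, best alternative -3; Brand 3 gets 5, best alternative 0. No profitable deviation — NE.
(None, Moderate, Light): Brand 1 can switch to Light (-1 → 5). Not NE.
(None, Moderate, Moderate): Brand 2 can switch to Light (-3 → 4). Not NE.
(Light, Light, Light): Brand 2 can switch to Moderate (-1 → 0). Not NE.
(Light, Light, Moderate): Brand 1 can switch to None (0 → 4). Not NE.
(Light, Moderate, Light): Brand 1 gets 5, best alternative -1; Brand 2 gets 0, best alternative -1; Brand 3 gets 3, best alternative -1. No profitable deviation — NE.
(Light, Moderate, Moderate): Brand 1 can switch to None (1 → 2). Not NE.
(The remaining 4 profiles each have a profitable deviation by the same check.)

Pure-strategy Nash equilibria: (None, Light, Moderate), (Light, Moderate, Light)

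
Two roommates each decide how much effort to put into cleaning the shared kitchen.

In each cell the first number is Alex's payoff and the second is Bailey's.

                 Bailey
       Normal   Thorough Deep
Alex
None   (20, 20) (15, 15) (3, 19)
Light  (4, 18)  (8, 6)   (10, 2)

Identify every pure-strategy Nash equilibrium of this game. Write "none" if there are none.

(None, Normal)

Alex against Normal: payoffs 20, 4 → best response None.
Alex against Thorough: payoffs 15, 8 → best response None.
Alex against Deep: payoffs 3, 10 → best response Light.
Bailey against None: payoffs 20, 15, 19 → best response Normal.
Bailey against Light: payoffs 18, 6, 2 → best response Normal.
Mutual best responses: (None, Normal).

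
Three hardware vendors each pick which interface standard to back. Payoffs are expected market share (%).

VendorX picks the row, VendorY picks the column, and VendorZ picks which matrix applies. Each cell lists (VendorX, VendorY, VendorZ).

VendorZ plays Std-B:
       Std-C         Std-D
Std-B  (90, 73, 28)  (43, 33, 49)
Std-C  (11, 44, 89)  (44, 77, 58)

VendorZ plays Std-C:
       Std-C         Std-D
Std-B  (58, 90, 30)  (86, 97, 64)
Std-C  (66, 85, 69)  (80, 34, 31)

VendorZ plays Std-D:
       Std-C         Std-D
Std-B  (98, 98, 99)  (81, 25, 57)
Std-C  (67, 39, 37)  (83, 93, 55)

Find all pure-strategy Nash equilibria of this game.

VendorX against (Std-C, Std-B): payoffs 90, 11 → best response Std-B.
VendorX against (Std-C, Std-C): payoffs 58, 66 → best response Std-C.
VendorX against (Std-C, Std-D): payoffs 98, 67 → best response Std-B.
VendorX against (Std-D, Std-B): payoffs 43, 44 → best response Std-C.
VendorX against (Std-D, Std-C): payoffs 86, 80 → best response Std-B.
VendorX against (Std-D, Std-D): payoffs 81, 83 → best response Std-C.
VendorY against (Std-B, Std-B): payoffs 73, 33 → best response Std-C.
VendorY against (Std-B, Std-C): payoffs 90, 97 → best response Std-D.
VendorY against (Std-B, Std-D): payoffs 98, 25 → best response Std-C.
VendorY against (Std-C, Std-B): payoffs 44, 77 → best response Std-D.
VendorY against (Std-C, Std-C): payoffs 85, 34 → best response Std-C.
VendorY against (Std-C, Std-D): payoffs 39, 93 → best response Std-D.
VendorZ against (Std-B, Std-C): payoffs 28, 30, 99 → best response Std-D.
VendorZ against (Std-B, Std-D): payoffs 49, 64, 57 → best response Std-C.
VendorZ against (Std-C, Std-C): payoffs 89, 69, 37 → best response Std-B.
VendorZ against (Std-C, Std-D): payoffs 58, 31, 55 → best response Std-B.
Mutual best responses: (Std-B, Std-C, Std-D); (Std-B, Std-D, Std-C); (Std-C, Std-D, Std-B).

The pure Nash equilibria are (Std-B, Std-C, Std-D), (Std-B, Std-D, Std-C), (Std-C, Std-D, Std-B).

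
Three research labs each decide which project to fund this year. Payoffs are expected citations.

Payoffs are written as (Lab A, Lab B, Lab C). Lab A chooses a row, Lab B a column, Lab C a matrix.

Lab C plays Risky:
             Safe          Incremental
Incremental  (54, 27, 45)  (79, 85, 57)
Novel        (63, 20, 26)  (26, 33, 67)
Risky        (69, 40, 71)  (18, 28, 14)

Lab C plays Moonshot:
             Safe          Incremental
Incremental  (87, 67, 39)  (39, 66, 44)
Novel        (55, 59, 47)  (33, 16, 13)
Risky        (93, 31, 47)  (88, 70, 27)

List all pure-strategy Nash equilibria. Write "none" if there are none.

(Incremental, Safe, Risky): Lab A can switch to Novel (54 → 63). Not NE.
(Incremental, Safe, Moonshot): Lab A can switch to Risky (87 → 93). Not NE.
(Incremental, Incremental, Risky): Lab A gets 79, best alternative 26; Lab B gets 85, best alternative 27; Lab C gets 57, best alternative 44. No profitable deviation — NE.
(Incremental, Incremental, Moonshot): Lab A can switch to Risky (39 → 88). Not NE.
(Novel, Safe, Risky): Lab A can switch to Risky (63 → 69). Not NE.
(Novel, Safe, Moonshot): Lab A can switch to Incremental (55 → 87). Not NE.
(Novel, Incremental, Risky): Lab A can switch to Incremental (26 → 79). Not NE.
(Novel, Incremental, Moonshot): Lab A can switch to Incremental (33 → 39). Not NE.
(Risky, Safe, Risky): Lab A gets 69, best alternative 63; Lab B gets 40, best alternative 28; Lab C gets 71, best alternative 47. No profitable deviation — NE.
(Risky, Safe, Moonshot): Lab B can switch to Incremental (31 → 70). Not NE.
(Risky, Incremental, Risky): Lab A can switch to Incremental (18 → 79). Not NE.
(Risky, Incremental, Moonshot): Lab A gets 88, best alternative 39; Lab B gets 70, best alternative 31; Lab C gets 27, best alternative 14. No profitable deviation — NE.

Pure-strategy Nash equilibria: (Incremental, Incremental, Risky) and (Risky, Safe, Risky) and (Risky, Incremental, Moonshot)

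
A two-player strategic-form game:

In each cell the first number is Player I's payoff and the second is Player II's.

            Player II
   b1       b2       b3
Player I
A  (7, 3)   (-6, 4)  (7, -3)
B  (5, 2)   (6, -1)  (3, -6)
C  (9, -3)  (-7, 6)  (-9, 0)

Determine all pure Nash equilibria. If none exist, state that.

Player I against b1: payoffs 7, 5, 9 → best response C.
Player I against b2: payoffs -6, 6, -7 → best response B.
Player I against b3: payoffs 7, 3, -9 → best response A.
Player II against A: payoffs 3, 4, -3 → best response b2.
Player II against B: payoffs 2, -1, -6 → best response b1.
Player II against C: payoffs -3, 6, 0 → best response b2.
No profile is a mutual best response for all players.

none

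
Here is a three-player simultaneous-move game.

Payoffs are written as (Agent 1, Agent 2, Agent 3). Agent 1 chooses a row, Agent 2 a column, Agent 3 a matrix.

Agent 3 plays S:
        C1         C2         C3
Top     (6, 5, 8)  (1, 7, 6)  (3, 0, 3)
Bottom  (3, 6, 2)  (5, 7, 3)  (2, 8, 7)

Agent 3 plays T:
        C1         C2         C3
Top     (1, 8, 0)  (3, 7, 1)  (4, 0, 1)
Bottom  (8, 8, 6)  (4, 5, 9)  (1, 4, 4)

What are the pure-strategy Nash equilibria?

Agent 1 against (C1, S): payoffs 6, 3 → best response Top.
Agent 1 against (C1, T): payoffs 1, 8 → best response Bottom.
Agent 1 against (C2, S): payoffs 1, 5 → best response Bottom.
Agent 1 against (C2, T): payoffs 3, 4 → best response Bottom.
Agent 1 against (C3, S): payoffs 3, 2 → best response Top.
Agent 1 against (C3, T): payoffs 4, 1 → best response Top.
Agent 2 against (Top, S): payoffs 5, 7, 0 → best response C2.
Agent 2 against (Top, T): payoffs 8, 7, 0 → best response C1.
Agent 2 against (Bottom, S): payoffs 6, 7, 8 → best response C3.
Agent 2 against (Bottom, T): payoffs 8, 5, 4 → best response C1.
Agent 3 against (Top, C1): payoffs 8, 0 → best response S.
Agent 3 against (Top, C2): payoffs 6, 1 → best response S.
Agent 3 against (Top, C3): payoffs 3, 1 → best response S.
Agent 3 against (Bottom, C1): payoffs 2, 6 → best response T.
Agent 3 against (Bottom, C2): payoffs 3, 9 → best response T.
Agent 3 against (Bottom, C3): payoffs 7, 4 → best response S.
Mutual best responses: (Bottom, C1, T).

(Bottom, C1, T)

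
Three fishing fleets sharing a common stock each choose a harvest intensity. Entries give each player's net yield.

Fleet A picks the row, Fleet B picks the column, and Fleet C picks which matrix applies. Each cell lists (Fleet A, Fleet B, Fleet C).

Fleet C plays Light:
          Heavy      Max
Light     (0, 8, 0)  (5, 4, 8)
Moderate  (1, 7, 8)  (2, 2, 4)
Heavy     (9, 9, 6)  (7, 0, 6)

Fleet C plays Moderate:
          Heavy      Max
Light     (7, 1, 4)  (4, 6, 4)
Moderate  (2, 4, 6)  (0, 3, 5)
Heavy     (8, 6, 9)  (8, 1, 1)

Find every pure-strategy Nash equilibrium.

(Heavy, Heavy, Moderate)

For each strategy profile, look for a profitable unilateral deviation.
(Light, Heavy, Light): Fleet A can switch to Moderate (0 → 1). Not NE.
(Light, Heavy, Moderate): Fleet A can switch to Heavy (7 → 8). Not NE.
(Light, Max, Light): Fleet A can switch to Heavy (5 → 7). Not NE.
(Light, Max, Moderate): Fleet A can switch to Heavy (4 → 8). Not NE.
(Moderate, Heavy, Light): Fleet A can switch to Heavy (1 → 9). Not NE.
(Moderate, Heavy, Moderate): Fleet A can switch to Light (2 → 7). Not NE.
(Moderate, Max, Light): Fleet A can switch to Light (2 → 5). Not NE.
(Moderate, Max, Moderate): Fleet A can switch to Light (0 → 4). Not NE.
(Heavy, Heavy, Light): Fleet C can switch to Moderate (6 → 9). Not NE.
(Heavy, Heavy, Moderate): Fleet A gets 8, best alternative 7; Fleet B gets 6, best alternative 1; Fleet C gets 9, best alternative 6. No profitable deviation — NE.
(Heavy, Max, Light): Fleet B can switch to Heavy (0 → 9). Not NE.
(The remaining 1 profile has a profitable deviation by the same check.)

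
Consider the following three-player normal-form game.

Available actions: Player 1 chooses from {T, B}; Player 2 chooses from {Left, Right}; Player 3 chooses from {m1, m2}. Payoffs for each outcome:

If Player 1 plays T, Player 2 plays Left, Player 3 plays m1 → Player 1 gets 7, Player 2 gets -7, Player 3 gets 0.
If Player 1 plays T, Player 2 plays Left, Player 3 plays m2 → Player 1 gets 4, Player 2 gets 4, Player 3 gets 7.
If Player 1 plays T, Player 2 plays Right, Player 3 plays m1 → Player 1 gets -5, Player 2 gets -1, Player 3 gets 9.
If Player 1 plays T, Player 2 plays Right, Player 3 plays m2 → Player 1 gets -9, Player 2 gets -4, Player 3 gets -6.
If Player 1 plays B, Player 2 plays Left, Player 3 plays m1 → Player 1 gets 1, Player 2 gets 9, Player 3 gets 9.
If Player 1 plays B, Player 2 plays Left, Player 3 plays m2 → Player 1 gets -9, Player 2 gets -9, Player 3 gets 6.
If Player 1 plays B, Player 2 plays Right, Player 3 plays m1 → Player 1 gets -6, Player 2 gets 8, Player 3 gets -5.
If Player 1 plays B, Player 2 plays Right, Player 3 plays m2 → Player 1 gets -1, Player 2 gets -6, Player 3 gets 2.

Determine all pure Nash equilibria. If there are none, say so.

Pure-strategy Nash equilibria: (T, Left, m2); (T, Right, m1); (B, Right, m2)

Player 1 against (Left, m1): payoffs 7, 1 → best response T.
Player 1 against (Left, m2): payoffs 4, -9 → best response T.
Player 1 against (Right, m1): payoffs -5, -6 → best response T.
Player 1 against (Right, m2): payoffs -9, -1 → best response B.
Player 2 against (T, m1): payoffs -7, -1 → best response Right.
Player 2 against (T, m2): payoffs 4, -4 → best response Left.
Player 2 against (B, m1): payoffs 9, 8 → best response Left.
Player 2 against (B, m2): payoffs -9, -6 → best response Right.
Player 3 against (T, Left): payoffs 0, 7 → best response m2.
Player 3 against (T, Right): payoffs 9, -6 → best response m1.
Player 3 against (B, Left): payoffs 9, 6 → best response m1.
Player 3 against (B, Right): payoffs -5, 2 → best response m2.
Mutual best responses: (T, Left, m2); (T, Right, m1); (B, Right, m2).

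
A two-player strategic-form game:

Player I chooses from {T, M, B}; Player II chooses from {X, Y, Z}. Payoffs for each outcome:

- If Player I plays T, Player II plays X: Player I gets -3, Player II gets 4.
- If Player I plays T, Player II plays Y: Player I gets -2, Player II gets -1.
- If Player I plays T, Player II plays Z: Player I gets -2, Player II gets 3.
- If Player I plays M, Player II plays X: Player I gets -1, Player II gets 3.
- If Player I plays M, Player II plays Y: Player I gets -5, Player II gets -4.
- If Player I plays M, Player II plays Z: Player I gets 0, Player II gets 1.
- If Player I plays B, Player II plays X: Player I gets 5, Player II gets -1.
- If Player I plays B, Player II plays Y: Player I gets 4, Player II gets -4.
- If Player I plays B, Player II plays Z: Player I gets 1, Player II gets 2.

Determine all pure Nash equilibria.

(B, Z)

(T, X): Player I can switch to M (-3 → -1). Not NE.
(T, Y): Player I can switch to B (-2 → 4). Not NE.
(T, Z): Player I can switch to M (-2 → 0). Not NE.
(M, X): Player I can switch to B (-1 → 5). Not NE.
(M, Y): Player I can switch to T (-5 → -2). Not NE.
(M, Z): Player I can switch to B (0 → 1). Not NE.
(B, Z): Player I gets 1, best alternative 0; Player II gets 2, best alternative -1. No profitable deviation — NE.
(The remaining 2 profiles each have a profitable deviation by the same check.)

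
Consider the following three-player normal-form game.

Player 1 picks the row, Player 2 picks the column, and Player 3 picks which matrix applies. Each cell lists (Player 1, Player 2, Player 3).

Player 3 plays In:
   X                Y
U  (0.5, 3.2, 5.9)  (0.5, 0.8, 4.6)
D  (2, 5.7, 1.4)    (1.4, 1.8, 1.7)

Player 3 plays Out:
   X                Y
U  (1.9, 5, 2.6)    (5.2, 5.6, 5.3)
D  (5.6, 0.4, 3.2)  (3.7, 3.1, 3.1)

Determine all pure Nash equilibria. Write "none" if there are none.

Pure NE: (U, Y, Out)

(U, X, In): Player 1 can switch to D (0.5 → 2). Not NE.
(U, X, Out): Player 1 can switch to D (1.9 → 5.6). Not NE.
(U, Y, In): Player 1 can switch to D (0.5 → 1.4). Not NE.
(U, Y, Out): Player 1 gets 5.2, best alternative 3.7; Player 2 gets 5.6, best alternative 5; Player 3 gets 5.3, best alternative 4.6. No profitable deviation — NE.
(D, X, In): Player 3 can switch to Out (1.4 → 3.2). Not NE.
(D, X, Out): Player 2 can switch to Y (0.4 → 3.1). Not NE.
(D, Y, In): Player 2 can switch to X (1.8 → 5.7). Not NE.
(The remaining 1 profile has a profitable deviation by the same check.)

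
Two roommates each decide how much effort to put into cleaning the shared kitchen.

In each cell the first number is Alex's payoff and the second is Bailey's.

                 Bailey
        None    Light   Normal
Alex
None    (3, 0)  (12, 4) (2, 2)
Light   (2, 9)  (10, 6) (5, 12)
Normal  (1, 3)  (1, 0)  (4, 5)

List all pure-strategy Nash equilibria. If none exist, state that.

(None, Light), (Light, Normal)

Alex against None: payoffs 3, 2, 1 → best response None.
Alex against Light: payoffs 12, 10, 1 → best response None.
Alex against Normal: payoffs 2, 5, 4 → best response Light.
Bailey against None: payoffs 0, 4, 2 → best response Light.
Bailey against Light: payoffs 9, 6, 12 → best response Normal.
Bailey against Normal: payoffs 3, 0, 5 → best response Normal.
Mutual best responses: (None, Light); (Light, Normal).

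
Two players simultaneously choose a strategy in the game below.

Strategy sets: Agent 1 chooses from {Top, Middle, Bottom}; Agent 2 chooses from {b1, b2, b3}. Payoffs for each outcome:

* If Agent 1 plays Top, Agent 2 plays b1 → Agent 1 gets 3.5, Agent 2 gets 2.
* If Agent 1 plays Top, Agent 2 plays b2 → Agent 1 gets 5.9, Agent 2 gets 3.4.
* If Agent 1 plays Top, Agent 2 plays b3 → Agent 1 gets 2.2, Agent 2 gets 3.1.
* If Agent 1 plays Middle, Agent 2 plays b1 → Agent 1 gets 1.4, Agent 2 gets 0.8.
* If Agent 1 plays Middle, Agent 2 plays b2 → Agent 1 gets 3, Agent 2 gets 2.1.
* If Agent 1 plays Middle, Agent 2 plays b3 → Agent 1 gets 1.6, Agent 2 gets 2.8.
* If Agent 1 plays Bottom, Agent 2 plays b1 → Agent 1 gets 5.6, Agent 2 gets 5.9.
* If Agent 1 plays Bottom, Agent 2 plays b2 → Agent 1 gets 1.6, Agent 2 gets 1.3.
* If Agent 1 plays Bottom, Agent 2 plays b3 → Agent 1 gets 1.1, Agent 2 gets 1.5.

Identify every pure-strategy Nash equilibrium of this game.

The pure Nash equilibria are (Top, b2) and (Bottom, b1).

For each strategy profile, look for a profitable unilateral deviation.
(Top, b1): Agent 1 can switch to Bottom (3.5 → 5.6). Not NE.
(Top, b2): Agent 1 gets 5.9, best alternative 3; Agent 2 gets 3.4, best alternative 3.1. No profitable deviation — NE.
(Top, b3): Agent 2 can switch to b2 (3.1 → 3.4). Not NE.
(Middle, b1): Agent 1 can switch to Top (1.4 → 3.5). Not NE.
(Middle, b2): Agent 1 can switch to Top (3 → 5.9). Not NE.
(Middle, b3): Agent 1 can switch to Top (1.6 → 2.2). Not NE.
(Bottom, b1): Agent 1 gets 5.6, best alternative 3.5; Agent 2 gets 5.9, best alternative 1.5. No profitable deviation — NE.
(Bottom, b2): Agent 1 can switch to Top (1.6 → 5.9). Not NE.
(Bottom, b3): Agent 1 can switch to Top (1.1 → 2.2). Not NE.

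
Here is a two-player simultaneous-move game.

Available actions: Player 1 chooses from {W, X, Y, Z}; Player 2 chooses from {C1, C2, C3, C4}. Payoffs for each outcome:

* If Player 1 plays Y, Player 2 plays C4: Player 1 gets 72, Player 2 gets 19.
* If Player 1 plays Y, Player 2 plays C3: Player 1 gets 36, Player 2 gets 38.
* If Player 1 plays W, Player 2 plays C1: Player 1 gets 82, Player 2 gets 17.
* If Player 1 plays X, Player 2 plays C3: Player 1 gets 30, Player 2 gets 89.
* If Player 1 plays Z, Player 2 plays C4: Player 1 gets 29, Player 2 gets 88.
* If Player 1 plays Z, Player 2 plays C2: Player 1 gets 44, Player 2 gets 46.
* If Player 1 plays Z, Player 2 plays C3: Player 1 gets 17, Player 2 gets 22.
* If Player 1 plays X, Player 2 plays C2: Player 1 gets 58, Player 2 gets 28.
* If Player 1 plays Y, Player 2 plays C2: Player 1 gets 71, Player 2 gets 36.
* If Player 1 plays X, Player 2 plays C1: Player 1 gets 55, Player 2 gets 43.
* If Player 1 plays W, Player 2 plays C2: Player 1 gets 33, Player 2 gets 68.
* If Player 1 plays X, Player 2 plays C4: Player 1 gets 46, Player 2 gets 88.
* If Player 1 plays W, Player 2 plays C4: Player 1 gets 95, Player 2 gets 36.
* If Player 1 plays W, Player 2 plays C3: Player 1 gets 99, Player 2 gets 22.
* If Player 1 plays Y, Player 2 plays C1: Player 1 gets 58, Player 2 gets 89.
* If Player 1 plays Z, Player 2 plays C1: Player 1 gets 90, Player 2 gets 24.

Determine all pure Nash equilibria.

Player 1 against C1: payoffs 82, 55, 58, 90 → best response Z.
Player 1 against C2: payoffs 33, 58, 71, 44 → best response Y.
Player 1 against C3: payoffs 99, 30, 36, 17 → best response W.
Player 1 against C4: payoffs 95, 46, 72, 29 → best response W.
Player 2 against W: payoffs 17, 68, 22, 36 → best response C2.
Player 2 against X: payoffs 43, 28, 89, 88 → best response C3.
Player 2 against Y: payoffs 89, 36, 38, 19 → best response C1.
Player 2 against Z: payoffs 24, 46, 22, 88 → best response C4.
No profile is a mutual best response for all players.

No pure-strategy Nash equilibrium.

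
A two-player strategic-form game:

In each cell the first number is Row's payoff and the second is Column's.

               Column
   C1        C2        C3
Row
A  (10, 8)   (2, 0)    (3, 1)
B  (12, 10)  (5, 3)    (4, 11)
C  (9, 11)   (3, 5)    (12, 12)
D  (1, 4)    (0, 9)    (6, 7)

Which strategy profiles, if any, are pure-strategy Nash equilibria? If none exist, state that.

Pure NE: (C, C3)

For each strategy profile, look for a profitable unilateral deviation.
(A, C1): Row can switch to B (10 → 12). Not NE.
(A, C2): Row can switch to B (2 → 5). Not NE.
(A, C3): Row can switch to B (3 → 4). Not NE.
(B, C1): Column can switch to C3 (10 → 11). Not NE.
(B, C2): Column can switch to C1 (3 → 10). Not NE.
(B, C3): Row can switch to C (4 → 12). Not NE.
(C, C1): Row can switch to A (9 → 10). Not NE.
(C, C2): Row can switch to B (3 → 5). Not NE.
(C, C3): Row gets 12, best alternative 6; Column gets 12, best alternative 11. No profitable deviation — NE.
(D, C1): Row can switch to A (1 → 10). Not NE.
(D, C2): Row can switch to A (0 → 2). Not NE.
(The remaining 1 profile has a profitable deviation by the same check.)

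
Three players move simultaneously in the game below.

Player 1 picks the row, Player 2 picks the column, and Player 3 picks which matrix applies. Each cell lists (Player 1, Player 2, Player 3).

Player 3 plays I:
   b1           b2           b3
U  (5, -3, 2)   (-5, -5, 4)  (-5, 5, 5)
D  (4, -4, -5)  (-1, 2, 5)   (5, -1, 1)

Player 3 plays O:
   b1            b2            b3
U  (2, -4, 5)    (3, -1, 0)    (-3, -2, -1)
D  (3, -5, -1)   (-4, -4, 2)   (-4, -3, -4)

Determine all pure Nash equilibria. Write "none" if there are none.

Mark each player's best response to every combination of opponents' strategies; a profile where every player is best-responding is a pure Nash equilibrium.
Player 1 against (b1, I): payoffs 5, 4 → best response U.
Player 1 against (b1, O): payoffs 2, 3 → best response D.
Player 1 against (b2, I): payoffs -5, -1 → best response D.
Player 1 against (b2, O): payoffs 3, -4 → best response U.
Player 1 against (b3, I): payoffs -5, 5 → best response D.
Player 1 against (b3, O): payoffs -3, -4 → best response U.
Player 2 against (U, I): payoffs -3, -5, 5 → best response b3.
Player 2 against (U, O): payoffs -4, -1, -2 → best response b2.
Player 2 against (D, I): payoffs -4, 2, -1 → best response b2.
Player 2 against (D, O): payoffs -5, -4, -3 → best response b3.
Player 3 against (U, b1): payoffs 2, 5 → best response O.
Player 3 against (U, b2): payoffs 4, 0 → best response I.
Player 3 against (U, b3): payoffs 5, -1 → best response I.
Player 3 against (D, b1): payoffs -5, -1 → best response O.
Player 3 against (D, b2): payoffs 5, 2 → best response I.
Player 3 against (D, b3): payoffs 1, -4 → best response I.
Mutual best responses: (D, b2, I).

(D, b2, I)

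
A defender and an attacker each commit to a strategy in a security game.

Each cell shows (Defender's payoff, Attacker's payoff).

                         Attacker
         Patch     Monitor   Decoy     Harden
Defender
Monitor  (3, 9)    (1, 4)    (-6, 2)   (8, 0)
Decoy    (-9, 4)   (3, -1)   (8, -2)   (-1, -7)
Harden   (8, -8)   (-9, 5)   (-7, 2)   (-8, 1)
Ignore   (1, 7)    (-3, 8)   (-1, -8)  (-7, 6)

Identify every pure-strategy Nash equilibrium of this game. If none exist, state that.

For each player, find the best response to each opponent profile; mutual best responses are the pure NE.
Defender against Patch: payoffs 3, -9, 8, 1 → best response Harden.
Defender against Monitor: payoffs 1, 3, -9, -3 → best response Decoy.
Defender against Decoy: payoffs -6, 8, -7, -1 → best response Decoy.
Defender against Harden: payoffs 8, -1, -8, -7 → best response Monitor.
Attacker against Monitor: payoffs 9, 4, 2, 0 → best response Patch.
Attacker against Decoy: payoffs 4, -1, -2, -7 → best response Patch.
Attacker against Harden: payoffs -8, 5, 2, 1 → best response Monitor.
Attacker against Ignore: payoffs 7, 8, -8, 6 → best response Monitor.
No profile is a mutual best response for all players.

This game has no pure Nash equilibrium.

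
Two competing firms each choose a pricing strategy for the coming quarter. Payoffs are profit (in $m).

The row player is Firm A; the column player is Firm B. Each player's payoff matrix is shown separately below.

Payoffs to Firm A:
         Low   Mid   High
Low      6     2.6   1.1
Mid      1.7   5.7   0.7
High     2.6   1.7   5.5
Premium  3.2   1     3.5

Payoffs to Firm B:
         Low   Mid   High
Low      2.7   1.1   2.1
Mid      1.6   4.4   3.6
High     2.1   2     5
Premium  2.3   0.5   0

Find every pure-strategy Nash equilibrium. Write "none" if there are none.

Pure-strategy Nash equilibria: (Low, Low); (Mid, Mid); (High, High)

Firm A against Low: payoffs 6, 1.7, 2.6, 3.2 → best response Low.
Firm A against Mid: payoffs 2.6, 5.7, 1.7, 1 → best response Mid.
Firm A against High: payoffs 1.1, 0.7, 5.5, 3.5 → best response High.
Firm B against Low: payoffs 2.7, 1.1, 2.1 → best response Low.
Firm B against Mid: payoffs 1.6, 4.4, 3.6 → best response Mid.
Firm B against High: payoffs 2.1, 2, 5 → best response High.
Firm B against Premium: payoffs 2.3, 0.5, 0 → best response Low.
Mutual best responses: (Low, Low); (Mid, Mid); (High, High).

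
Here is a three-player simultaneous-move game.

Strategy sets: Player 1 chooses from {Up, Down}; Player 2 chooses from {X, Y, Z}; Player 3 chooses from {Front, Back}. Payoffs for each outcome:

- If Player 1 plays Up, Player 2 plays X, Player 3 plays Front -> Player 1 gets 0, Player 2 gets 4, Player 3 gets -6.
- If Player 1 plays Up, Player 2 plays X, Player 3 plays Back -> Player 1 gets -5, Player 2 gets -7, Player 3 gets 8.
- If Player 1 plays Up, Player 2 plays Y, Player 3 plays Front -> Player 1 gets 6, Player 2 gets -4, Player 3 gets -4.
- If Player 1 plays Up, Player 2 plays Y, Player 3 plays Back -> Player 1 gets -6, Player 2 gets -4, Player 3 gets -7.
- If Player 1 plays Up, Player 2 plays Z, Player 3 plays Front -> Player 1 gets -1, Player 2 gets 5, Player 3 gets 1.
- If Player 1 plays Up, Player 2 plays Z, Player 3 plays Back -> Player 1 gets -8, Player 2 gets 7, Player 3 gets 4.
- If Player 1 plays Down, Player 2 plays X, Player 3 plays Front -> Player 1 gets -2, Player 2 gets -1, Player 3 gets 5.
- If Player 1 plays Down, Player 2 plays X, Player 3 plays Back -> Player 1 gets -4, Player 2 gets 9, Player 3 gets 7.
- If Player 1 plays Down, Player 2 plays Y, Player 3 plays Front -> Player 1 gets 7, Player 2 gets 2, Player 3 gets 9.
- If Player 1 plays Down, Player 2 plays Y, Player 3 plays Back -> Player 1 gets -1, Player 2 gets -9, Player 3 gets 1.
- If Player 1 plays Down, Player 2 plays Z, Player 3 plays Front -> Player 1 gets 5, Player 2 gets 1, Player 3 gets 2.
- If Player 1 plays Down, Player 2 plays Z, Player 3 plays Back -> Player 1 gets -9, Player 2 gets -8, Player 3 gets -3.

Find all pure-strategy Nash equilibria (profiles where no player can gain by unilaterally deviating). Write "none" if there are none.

(Up, Z, Back), (Down, X, Back), (Down, Y, Front)

Player 1 against (X, Front): payoffs 0, -2 → best response Up.
Player 1 against (X, Back): payoffs -5, -4 → best response Down.
Player 1 against (Y, Front): payoffs 6, 7 → best response Down.
Player 1 against (Y, Back): payoffs -6, -1 → best response Down.
Player 1 against (Z, Front): payoffs -1, 5 → best response Down.
Player 1 against (Z, Back): payoffs -8, -9 → best response Up.
Player 2 against (Up, Front): payoffs 4, -4, 5 → best response Z.
Player 2 against (Up, Back): payoffs -7, -4, 7 → best response Z.
Player 2 against (Down, Front): payoffs -1, 2, 1 → best response Y.
Player 2 against (Down, Back): payoffs 9, -9, -8 → best response X.
Player 3 against (Up, X): payoffs -6, 8 → best response Back.
Player 3 against (Up, Y): payoffs -4, -7 → best response Front.
Player 3 against (Up, Z): payoffs 1, 4 → best response Back.
Player 3 against (Down, X): payoffs 5, 7 → best response Back.
Player 3 against (Down, Y): payoffs 9, 1 → best response Front.
Player 3 against (Down, Z): payoffs 2, -3 → best response Front.
Mutual best responses: (Up, Z, Back); (Down, X, Back); (Down, Y, Front).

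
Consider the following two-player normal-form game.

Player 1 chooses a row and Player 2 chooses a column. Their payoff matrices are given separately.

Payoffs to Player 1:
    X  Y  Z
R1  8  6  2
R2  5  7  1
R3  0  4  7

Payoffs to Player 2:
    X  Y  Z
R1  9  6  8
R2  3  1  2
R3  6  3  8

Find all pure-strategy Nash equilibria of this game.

Player 1 against X: payoffs 8, 5, 0 → best response R1.
Player 1 against Y: payoffs 6, 7, 4 → best response R2.
Player 1 against Z: payoffs 2, 1, 7 → best response R3.
Player 2 against R1: payoffs 9, 6, 8 → best response X.
Player 2 against R2: payoffs 3, 1, 2 → best response X.
Player 2 against R3: payoffs 6, 3, 8 → best response Z.
Mutual best responses: (R1, X); (R3, Z).

The pure Nash equilibria are (R1, X), (R3, Z).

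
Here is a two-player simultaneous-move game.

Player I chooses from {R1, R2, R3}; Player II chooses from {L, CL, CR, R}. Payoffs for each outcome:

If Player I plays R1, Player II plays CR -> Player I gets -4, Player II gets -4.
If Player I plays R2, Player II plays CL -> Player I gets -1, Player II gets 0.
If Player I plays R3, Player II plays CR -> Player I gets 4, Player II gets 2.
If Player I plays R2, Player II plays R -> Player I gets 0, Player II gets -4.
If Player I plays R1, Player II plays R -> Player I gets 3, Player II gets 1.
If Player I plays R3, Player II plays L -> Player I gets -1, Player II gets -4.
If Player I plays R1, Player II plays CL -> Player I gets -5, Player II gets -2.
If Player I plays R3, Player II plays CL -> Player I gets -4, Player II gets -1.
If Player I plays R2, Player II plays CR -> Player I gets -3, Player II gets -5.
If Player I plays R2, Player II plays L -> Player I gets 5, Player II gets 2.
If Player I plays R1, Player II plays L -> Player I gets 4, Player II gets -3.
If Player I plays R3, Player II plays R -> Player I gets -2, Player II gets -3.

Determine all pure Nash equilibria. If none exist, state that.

(R1, R), (R2, L), (R3, CR)

Player I against L: payoffs 4, 5, -1 → best response R2.
Player I against CL: payoffs -5, -1, -4 → best response R2.
Player I against CR: payoffs -4, -3, 4 → best response R3.
Player I against R: payoffs 3, 0, -2 → best response R1.
Player II against R1: payoffs -3, -2, -4, 1 → best response R.
Player II against R2: payoffs 2, 0, -5, -4 → best response L.
Player II against R3: payoffs -4, -1, 2, -3 → best response CR.
Mutual best responses: (R1, R); (R2, L); (R3, CR).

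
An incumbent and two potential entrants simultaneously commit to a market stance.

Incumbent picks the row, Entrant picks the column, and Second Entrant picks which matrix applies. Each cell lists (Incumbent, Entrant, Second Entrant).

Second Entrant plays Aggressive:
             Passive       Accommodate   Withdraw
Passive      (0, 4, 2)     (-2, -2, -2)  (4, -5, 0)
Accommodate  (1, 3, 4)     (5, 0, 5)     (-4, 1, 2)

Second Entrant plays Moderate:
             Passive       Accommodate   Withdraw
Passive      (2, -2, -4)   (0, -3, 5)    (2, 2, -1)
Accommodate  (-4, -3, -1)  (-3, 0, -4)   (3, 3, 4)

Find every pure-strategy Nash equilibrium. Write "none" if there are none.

Pure-strategy Nash equilibria: (Accommodate, Passive, Aggressive), (Accommodate, Withdraw, Moderate)

Check each profile: it is a Nash equilibrium iff no player can strictly gain by switching unilaterally.
(Passive, Passive, Aggressive): Incumbent can switch to Accommodate (0 → 1). Not NE.
(Passive, Passive, Moderate): Entrant can switch to Withdraw (-2 → 2). Not NE.
(Passive, Accommodate, Aggressive): Incumbent can switch to Accommodate (-2 → 5). Not NE.
(Passive, Accommodate, Moderate): Entrant can switch to Passive (-3 → -2). Not NE.
(Passive, Withdraw, Aggressive): Entrant can switch to Passive (-5 → 4). Not NE.
(Passive, Withdraw, Moderate): Incumbent can switch to Accommodate (2 → 3). Not NE.
(Accommodate, Passive, Aggressive): Incumbent gets 1, best alternative 0; Entrant gets 3, best alternative 1; Second Entrant gets 4, best alternative -1. No profitable deviation — NE.
(Accommodate, Withdraw, Moderate): Incumbent gets 3, best alternative 2; Entrant gets 3, best alternative 0; Second Entrant gets 4, best alternative 2. No profitable deviation — NE.
(The remaining 4 profiles each have a profitable deviation by the same check.)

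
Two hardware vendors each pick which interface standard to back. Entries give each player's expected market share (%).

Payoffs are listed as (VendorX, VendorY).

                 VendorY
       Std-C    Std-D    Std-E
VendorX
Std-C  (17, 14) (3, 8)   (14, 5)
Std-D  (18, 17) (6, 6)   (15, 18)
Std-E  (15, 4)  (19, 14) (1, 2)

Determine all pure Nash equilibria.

Pure-strategy Nash equilibria: (Std-D, Std-E); (Std-E, Std-D)

VendorX against Std-C: payoffs 17, 18, 15 → best response Std-D.
VendorX against Std-D: payoffs 3, 6, 19 → best response Std-E.
VendorX against Std-E: payoffs 14, 15, 1 → best response Std-D.
VendorY against Std-C: payoffs 14, 8, 5 → best response Std-C.
VendorY against Std-D: payoffs 17, 6, 18 → best response Std-E.
VendorY against Std-E: payoffs 4, 14, 2 → best response Std-D.
Mutual best responses: (Std-D, Std-E); (Std-E, Std-D).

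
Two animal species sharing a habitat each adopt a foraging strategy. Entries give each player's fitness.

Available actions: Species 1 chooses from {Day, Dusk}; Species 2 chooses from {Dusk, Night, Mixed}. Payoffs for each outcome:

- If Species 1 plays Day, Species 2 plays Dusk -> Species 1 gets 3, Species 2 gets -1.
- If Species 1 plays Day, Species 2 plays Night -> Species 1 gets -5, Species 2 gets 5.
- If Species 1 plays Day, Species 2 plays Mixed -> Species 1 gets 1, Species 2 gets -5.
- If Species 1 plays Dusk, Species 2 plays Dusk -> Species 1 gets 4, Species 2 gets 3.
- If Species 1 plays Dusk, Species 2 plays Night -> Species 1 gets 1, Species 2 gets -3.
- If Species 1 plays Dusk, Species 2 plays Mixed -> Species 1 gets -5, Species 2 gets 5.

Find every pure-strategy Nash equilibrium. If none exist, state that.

Mark each player's best response to every combination of opponents' strategies; a profile where every player is best-responding is a pure Nash equilibrium.
Species 1 against Dusk: payoffs 3, 4 → best response Dusk.
Species 1 against Night: payoffs -5, 1 → best response Dusk.
Species 1 against Mixed: payoffs 1, -5 → best response Day.
Species 2 against Day: payoffs -1, 5, -5 → best response Night.
Species 2 against Dusk: payoffs 3, -3, 5 → best response Mixed.
No profile is a mutual best response for all players.

none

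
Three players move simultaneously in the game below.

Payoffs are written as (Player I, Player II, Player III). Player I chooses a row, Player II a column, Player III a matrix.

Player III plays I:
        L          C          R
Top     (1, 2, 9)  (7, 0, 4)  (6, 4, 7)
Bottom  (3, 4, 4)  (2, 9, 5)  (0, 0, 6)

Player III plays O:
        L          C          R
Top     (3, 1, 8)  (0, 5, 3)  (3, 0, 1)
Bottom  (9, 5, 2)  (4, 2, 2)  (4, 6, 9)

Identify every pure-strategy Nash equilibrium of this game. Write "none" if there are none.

(Top, R, I) and (Bottom, R, O)

Mark each player's best response to every combination of opponents' strategies; a profile where every player is best-responding is a pure Nash equilibrium.
Player I against (L, I): payoffs 1, 3 → best response Bottom.
Player I against (L, O): payoffs 3, 9 → best response Bottom.
Player I against (C, I): payoffs 7, 2 → best response Top.
Player I against (C, O): payoffs 0, 4 → best response Bottom.
Player I against (R, I): payoffs 6, 0 → best response Top.
Player I against (R, O): payoffs 3, 4 → best response Bottom.
Player II against (Top, I): payoffs 2, 0, 4 → best response R.
Player II against (Top, O): payoffs 1, 5, 0 → best response C.
Player II against (Bottom, I): payoffs 4, 9, 0 → best response C.
Player II against (Bottom, O): payoffs 5, 2, 6 → best response R.
Player III against (Top, L): payoffs 9, 8 → best response I.
Player III against (Top, C): payoffs 4, 3 → best response I.
Player III against (Top, R): payoffs 7, 1 → best response I.
Player III against (Bottom, L): payoffs 4, 2 → best response I.
Player III against (Bottom, C): payoffs 5, 2 → best response I.
Player III against (Bottom, R): payoffs 6, 9 → best response O.
Mutual best responses: (Top, R, I); (Bottom, R, O).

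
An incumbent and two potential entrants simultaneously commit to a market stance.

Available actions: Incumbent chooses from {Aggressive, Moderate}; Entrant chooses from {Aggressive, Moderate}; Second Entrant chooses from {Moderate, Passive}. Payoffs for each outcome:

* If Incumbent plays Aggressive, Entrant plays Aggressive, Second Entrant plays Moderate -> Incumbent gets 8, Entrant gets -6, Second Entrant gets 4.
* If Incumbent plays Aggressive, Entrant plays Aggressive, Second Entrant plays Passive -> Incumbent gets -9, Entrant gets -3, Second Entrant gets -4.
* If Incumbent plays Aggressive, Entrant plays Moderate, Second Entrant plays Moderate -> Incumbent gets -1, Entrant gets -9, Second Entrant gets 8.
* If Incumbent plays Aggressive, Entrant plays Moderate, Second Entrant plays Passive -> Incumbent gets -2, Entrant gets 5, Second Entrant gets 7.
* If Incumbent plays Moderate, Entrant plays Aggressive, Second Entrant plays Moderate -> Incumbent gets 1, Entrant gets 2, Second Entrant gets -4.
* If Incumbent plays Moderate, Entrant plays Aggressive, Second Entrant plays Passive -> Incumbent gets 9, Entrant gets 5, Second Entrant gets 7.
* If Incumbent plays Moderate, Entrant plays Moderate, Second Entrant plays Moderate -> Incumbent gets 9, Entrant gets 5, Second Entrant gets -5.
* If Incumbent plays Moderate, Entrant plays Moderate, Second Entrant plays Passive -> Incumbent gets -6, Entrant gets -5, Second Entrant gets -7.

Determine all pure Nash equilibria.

Pure-strategy Nash equilibria: (Aggressive, Aggressive, Moderate) and (Moderate, Aggressive, Passive) and (Moderate, Moderate, Moderate)

Incumbent against (Aggressive, Moderate): payoffs 8, 1 → best response Aggressive.
Incumbent against (Aggressive, Passive): payoffs -9, 9 → best response Moderate.
Incumbent against (Moderate, Moderate): payoffs -1, 9 → best response Moderate.
Incumbent against (Moderate, Passive): payoffs -2, -6 → best response Aggressive.
Entrant against (Aggressive, Moderate): payoffs -6, -9 → best response Aggressive.
Entrant against (Aggressive, Passive): payoffs -3, 5 → best response Moderate.
Entrant against (Moderate, Moderate): payoffs 2, 5 → best response Moderate.
Entrant against (Moderate, Passive): payoffs 5, -5 → best response Aggressive.
Second Entrant against (Aggressive, Aggressive): payoffs 4, -4 → best response Moderate.
Second Entrant against (Aggressive, Moderate): payoffs 8, 7 → best response Moderate.
Second Entrant against (Moderate, Aggressive): payoffs -4, 7 → best response Passive.
Second Entrant against (Moderate, Moderate): payoffs -5, -7 → best response Moderate.
Mutual best responses: (Aggressive, Aggressive, Moderate); (Moderate, Aggressive, Passive); (Moderate, Moderate, Moderate).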